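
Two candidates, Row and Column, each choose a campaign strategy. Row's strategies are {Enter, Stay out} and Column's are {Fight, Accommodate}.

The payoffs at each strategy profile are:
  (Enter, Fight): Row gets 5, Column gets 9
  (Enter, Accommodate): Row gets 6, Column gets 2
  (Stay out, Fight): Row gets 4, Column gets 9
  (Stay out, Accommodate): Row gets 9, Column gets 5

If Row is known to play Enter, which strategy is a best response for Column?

Fight

Against Enter, Column earns 9 from Fight and 2 from Accommodate.
So Fight is the best response.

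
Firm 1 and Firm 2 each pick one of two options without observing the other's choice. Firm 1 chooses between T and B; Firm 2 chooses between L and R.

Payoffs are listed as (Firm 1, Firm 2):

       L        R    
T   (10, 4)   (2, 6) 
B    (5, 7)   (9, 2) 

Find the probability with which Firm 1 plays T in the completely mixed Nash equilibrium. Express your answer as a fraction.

Let x be the probability that Firm 1 plays T. In a completely mixed equilibrium, Firm 2 must be indifferent between L and R.
Firm 2's expected payoff from L is 4x + 7(1−x); from R it is 6x + 2(1−x).
Setting these equal: −3x + 7 = 4x + 2, so x = 5/7.

5/7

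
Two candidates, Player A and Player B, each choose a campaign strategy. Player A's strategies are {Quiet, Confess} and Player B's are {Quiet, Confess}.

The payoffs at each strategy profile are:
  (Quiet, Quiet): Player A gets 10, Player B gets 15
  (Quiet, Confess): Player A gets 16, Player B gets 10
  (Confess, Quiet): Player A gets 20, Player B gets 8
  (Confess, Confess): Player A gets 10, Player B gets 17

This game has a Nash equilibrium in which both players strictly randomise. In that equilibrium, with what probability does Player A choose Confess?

5/14

Let x be the probability that Player A plays Quiet. In a completely mixed equilibrium, Player B must be indifferent between Quiet and Confess.
Player B's expected payoff from Quiet is 15x + 8(1−x); from Confess it is 10x + 17(1−x).
Setting these equal: 7x + 8 = −7x + 17, so x = 9/14.
Therefore Player A plays Confess with probability 1 − 9/14 = 5/14.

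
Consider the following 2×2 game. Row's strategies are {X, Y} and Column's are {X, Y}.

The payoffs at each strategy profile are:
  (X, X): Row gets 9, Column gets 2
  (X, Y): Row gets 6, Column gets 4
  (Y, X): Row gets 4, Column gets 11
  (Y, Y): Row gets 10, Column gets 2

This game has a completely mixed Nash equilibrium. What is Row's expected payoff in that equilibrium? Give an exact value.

22/3

First find q, the probability Column plays X, from Row's indifference between X and Y: 9q + 6(1−q) = 4q + 10(1−q), giving q = 4/9.
Since Row is indifferent in equilibrium, Row's expected payoff equals the payoff from either row against (4/9, 5/9). Using X: 9(4/9) + 6(5/9) = 22/3.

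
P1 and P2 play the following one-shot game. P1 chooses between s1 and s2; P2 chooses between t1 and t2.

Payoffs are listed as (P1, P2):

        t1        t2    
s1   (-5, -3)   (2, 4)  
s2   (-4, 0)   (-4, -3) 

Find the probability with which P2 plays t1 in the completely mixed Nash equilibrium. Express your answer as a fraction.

Let y be the probability that P2 plays t1. In a completely mixed equilibrium, P1 must be indifferent between s1 and s2.
P1's expected payoff from s1 is −5y + 2(1−y); from s2 it is −4y − 4(1−y).
Setting these equal: −7y + 2 = -4, so y = 6/7.

6/7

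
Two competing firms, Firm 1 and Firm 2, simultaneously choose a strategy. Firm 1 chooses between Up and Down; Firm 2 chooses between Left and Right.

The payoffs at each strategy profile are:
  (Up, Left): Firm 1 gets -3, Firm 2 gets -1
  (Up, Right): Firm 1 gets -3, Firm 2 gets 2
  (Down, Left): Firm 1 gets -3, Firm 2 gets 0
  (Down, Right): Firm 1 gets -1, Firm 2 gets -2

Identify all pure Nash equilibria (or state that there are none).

(Down, Left)

(Up, Left): Firm 2 prefers Right (2 > -1) — not an equilibrium.
(Up, Right): Firm 1 prefers Down (-1 > -3) — not an equilibrium.
(Down, Left): Firm 1 gets -3 ≥ -3 from Up, and Firm 2 gets 0 ≥ -2 from Right — Nash equilibrium.
(Down, Right): Firm 2 prefers Left (0 > -2) — not an equilibrium.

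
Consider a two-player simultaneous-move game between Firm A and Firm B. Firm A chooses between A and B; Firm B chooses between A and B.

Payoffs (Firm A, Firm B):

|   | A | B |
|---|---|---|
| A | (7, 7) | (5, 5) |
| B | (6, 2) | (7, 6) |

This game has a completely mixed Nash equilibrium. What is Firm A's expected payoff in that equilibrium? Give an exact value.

19/3

First find q, the probability Firm B plays A, from Firm A's indifference between A and B: 7q + 5(1−q) = 6q + 7(1−q), giving q = 2/3.
Since Firm A is indifferent in equilibrium, Firm A's expected payoff equals the payoff from either row against (2/3, 1/3). Using A: 7(2/3) + 5(1/3) = 19/3.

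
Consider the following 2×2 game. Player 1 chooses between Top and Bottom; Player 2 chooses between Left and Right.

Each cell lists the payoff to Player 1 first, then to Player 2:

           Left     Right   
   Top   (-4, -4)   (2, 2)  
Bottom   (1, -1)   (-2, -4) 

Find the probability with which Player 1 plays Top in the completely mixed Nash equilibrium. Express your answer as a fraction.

Let p be the probability that Player 1 plays Top. In a completely mixed equilibrium, Player 2 must be indifferent between Left and Right.
Player 2's expected payoff from Left is −4p − (1−p); from Right it is 2p − 4(1−p).
Setting these equal: −3p − 1 = 6p − 4, so p = 1/3.

1/3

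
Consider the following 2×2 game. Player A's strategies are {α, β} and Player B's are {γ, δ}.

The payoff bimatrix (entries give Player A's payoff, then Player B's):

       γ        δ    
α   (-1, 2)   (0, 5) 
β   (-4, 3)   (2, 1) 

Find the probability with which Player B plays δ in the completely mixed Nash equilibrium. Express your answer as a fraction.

Let y be the probability that Player B plays γ. In a completely mixed equilibrium, Player A must be indifferent between α and β.
Player A's expected payoff from α is −y; from β it is −4y + 2(1−y).
Setting these equal: −y = −6y + 2, so y = 2/5.
Therefore Player B plays δ with probability 1 − 2/5 = 3/5.

3/5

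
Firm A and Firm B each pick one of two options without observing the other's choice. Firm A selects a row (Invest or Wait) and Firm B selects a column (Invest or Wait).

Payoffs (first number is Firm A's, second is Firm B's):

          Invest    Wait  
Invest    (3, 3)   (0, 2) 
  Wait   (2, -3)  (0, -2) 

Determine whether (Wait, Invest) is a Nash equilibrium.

At (Wait, Invest), Firm A earns 2; switching to Invest would give 3, so Firm A would deviate.
Firm B earns -3; switching to Wait would give -2, so Firm B would deviate.
Since at least one player can profitably deviate, this is not a Nash equilibrium.

No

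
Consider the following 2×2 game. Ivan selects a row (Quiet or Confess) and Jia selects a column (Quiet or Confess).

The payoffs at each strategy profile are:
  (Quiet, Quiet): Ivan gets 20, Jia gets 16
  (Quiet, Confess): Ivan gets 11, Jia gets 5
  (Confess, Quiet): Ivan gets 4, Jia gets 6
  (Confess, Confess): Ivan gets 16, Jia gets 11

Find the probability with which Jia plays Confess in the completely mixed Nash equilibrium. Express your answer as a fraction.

Let q be the probability that Jia plays Quiet. In a completely mixed equilibrium, Ivan must be indifferent between Quiet and Confess.
Ivan's expected payoff from Quiet is 20q + 11(1−q); from Confess it is 4q + 16(1−q).
Setting these equal: 9q + 11 = −12q + 16, so q = 5/21.
Therefore Jia plays Confess with probability 1 − 5/21 = 16/21.

16/21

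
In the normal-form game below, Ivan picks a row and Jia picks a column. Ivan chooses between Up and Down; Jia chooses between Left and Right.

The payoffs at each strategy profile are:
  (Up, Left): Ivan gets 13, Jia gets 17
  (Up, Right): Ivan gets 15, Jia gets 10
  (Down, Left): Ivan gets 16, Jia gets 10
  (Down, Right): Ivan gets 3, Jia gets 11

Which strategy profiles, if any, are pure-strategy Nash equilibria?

(Up, Left): Ivan prefers Down (16 > 13) — not an equilibrium.
(Up, Right): Jia prefers Left (17 > 10) — not an equilibrium.
(Down, Left): Jia prefers Right (11 > 10) — not an equilibrium.
(Down, Right): Ivan prefers Up (15 > 3) — not an equilibrium.

none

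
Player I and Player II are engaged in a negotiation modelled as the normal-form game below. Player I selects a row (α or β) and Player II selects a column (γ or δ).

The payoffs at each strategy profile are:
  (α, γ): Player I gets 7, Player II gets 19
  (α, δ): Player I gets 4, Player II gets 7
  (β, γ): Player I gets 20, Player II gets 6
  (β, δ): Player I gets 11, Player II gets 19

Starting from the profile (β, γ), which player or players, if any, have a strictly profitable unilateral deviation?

Player I at (β, γ) earns 20; deviating to α yields 7 — not better.
Player II earns 6; deviating to δ yields 19 — a strict improvement.
Only Player II has a strictly profitable deviation.

Player II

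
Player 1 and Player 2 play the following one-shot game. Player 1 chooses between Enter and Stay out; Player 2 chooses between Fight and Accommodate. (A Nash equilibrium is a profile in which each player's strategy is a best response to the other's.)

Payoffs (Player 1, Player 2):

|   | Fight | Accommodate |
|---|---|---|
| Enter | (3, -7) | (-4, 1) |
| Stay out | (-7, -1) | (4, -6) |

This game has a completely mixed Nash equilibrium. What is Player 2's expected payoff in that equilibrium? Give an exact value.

First find x, the probability Player 1 plays Enter, from Player 2's indifference between Fight and Accommodate: −7x − (1−x) = x − 6(1−x), giving x = 5/13.
Since Player 2 is indifferent in equilibrium, Player 2's expected payoff equals the payoff from either column against (5/13, 8/13). Using Fight: −7(5/13) − (8/13) = -43/13.

-43/13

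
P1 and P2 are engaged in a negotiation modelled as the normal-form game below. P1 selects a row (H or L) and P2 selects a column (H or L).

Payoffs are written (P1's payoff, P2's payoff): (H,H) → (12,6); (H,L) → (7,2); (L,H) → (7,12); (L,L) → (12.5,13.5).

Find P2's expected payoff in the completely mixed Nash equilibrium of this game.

114/11

First find x, the probability P1 plays H, from P2's indifference between H and L: 6x + 12(1−x) = 2x + 13.5(1−x), giving x = 3/11.
Since P2 is indifferent in equilibrium, P2's expected payoff equals the payoff from either column against (3/11, 8/11). Using H: 6(3/11) + 12(8/11) = 114/11.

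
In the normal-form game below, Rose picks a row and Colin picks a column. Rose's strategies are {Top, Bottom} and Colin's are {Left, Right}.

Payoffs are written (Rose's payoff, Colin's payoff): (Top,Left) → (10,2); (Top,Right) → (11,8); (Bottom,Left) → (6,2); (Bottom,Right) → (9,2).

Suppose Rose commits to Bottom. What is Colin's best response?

Against Bottom, Colin earns 2 from Left and 2 from Right.
So either strategy is a best response.

either — both Left and Right are best responses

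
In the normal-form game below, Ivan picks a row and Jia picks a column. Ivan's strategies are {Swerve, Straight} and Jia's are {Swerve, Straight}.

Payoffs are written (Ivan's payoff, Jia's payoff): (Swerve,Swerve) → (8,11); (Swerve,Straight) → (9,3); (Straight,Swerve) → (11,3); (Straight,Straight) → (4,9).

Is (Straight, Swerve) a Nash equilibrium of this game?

At (Straight, Swerve), Ivan earns 11; switching to Swerve would give 8, so Ivan has no profitable deviation.
Jia earns 3; switching to Straight would give 9, so Jia would deviate.
Since at least one player can profitably deviate, this is not a Nash equilibrium.

No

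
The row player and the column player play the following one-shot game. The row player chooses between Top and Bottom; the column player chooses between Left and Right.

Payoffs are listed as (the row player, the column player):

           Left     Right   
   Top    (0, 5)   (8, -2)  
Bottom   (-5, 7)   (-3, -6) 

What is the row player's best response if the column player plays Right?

Against Right, the row player earns 8 from Top and -3 from Bottom.
So Top is the best response.

Top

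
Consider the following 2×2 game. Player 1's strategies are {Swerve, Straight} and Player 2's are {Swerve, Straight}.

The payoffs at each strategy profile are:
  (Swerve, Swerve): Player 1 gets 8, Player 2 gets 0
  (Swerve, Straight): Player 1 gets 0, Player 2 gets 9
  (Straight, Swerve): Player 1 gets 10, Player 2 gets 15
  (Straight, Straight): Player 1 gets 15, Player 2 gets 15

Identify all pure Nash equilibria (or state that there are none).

(Swerve, Swerve): Player 1 prefers Straight (10 > 8); Player 2 prefers Straight (9 > 0) — not an equilibrium.
(Swerve, Straight): Player 1 prefers Straight (15 > 0) — not an equilibrium.
(Straight, Swerve): Player 1 gets 10 ≥ 8 from Swerve, and Player 2 gets 15 ≥ 15 from Straight — Nash equilibrium.
(Straight, Straight): Player 1 gets 15 ≥ 0 from Swerve, and Player 2 gets 15 ≥ 15 from Swerve — Nash equilibrium.

(Straight, Swerve) and (Straight, Straight)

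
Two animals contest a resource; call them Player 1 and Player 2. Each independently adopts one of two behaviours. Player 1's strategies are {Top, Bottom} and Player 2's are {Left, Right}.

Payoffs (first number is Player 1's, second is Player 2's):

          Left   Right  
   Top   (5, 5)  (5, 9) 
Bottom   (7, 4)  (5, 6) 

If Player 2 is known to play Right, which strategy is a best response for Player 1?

Against Right, Player 1 earns 5 from Top and 5 from Bottom.
So either strategy is a best response.

either — both Top and Bottom are best responses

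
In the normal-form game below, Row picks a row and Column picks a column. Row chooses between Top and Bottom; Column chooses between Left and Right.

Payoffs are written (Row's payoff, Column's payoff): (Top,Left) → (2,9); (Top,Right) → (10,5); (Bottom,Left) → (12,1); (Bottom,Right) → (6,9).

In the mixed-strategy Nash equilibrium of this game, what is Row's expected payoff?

First find q, the probability Column plays Left, from Row's indifference between Top and Bottom: 2q + 10(1−q) = 12q + 6(1−q), giving q = 2/7.
Since Row is indifferent in equilibrium, Row's expected payoff equals the payoff from either row against (2/7, 5/7). Using Top: 2(2/7) + 10(5/7) = 54/7.

54/7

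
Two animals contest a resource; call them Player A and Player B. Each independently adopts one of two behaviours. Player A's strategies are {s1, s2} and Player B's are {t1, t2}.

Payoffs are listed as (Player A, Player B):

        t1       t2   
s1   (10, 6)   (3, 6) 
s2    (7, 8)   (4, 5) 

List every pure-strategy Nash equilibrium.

(s1, t1)

(s1, t1): Player A gets 10 ≥ 7 from s2, and Player B gets 6 ≥ 6 from t2 — Nash equilibrium.
(s1, t2): Player A prefers s2 (4 > 3) — not an equilibrium.
(s2, t1): Player A prefers s1 (10 > 7) — not an equilibrium.
(s2, t2): Player B prefers t1 (8 > 5) — not an equilibrium.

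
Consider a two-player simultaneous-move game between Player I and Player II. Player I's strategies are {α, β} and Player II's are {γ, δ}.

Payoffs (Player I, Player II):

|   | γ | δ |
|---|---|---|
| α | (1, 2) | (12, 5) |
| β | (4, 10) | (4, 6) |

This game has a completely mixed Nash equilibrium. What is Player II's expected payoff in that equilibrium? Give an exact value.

38/7

First find x, the probability Player I plays α, from Player II's indifference between γ and δ: 2x + 10(1−x) = 5x + 6(1−x), giving x = 4/7.
Since Player II is indifferent in equilibrium, Player II's expected payoff equals the payoff from either column against (4/7, 3/7). Using γ: 2(4/7) + 10(3/7) = 38/7.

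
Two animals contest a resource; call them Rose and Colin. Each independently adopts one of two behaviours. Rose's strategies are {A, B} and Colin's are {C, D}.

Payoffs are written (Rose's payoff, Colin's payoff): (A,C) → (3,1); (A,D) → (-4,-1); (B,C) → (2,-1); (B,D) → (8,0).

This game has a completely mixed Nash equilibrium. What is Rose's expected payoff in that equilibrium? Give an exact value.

32/13

First find q, the probability Colin plays C, from Rose's indifference between A and B: 3q − 4(1−q) = 2q + 8(1−q), giving q = 12/13.
Since Rose is indifferent in equilibrium, Rose's expected payoff equals the payoff from either row against (12/13, 1/13). Using A: 3(12/13) − 4(1/13) = 32/13.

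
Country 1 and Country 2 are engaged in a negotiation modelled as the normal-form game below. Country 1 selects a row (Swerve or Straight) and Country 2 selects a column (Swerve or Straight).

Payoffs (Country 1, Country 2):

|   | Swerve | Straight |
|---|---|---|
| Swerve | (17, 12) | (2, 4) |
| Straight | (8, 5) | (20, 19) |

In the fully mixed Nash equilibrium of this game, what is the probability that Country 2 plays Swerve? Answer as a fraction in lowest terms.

Let q be the probability that Country 2 plays Swerve. In a completely mixed equilibrium, Country 1 must be indifferent between Swerve and Straight.
Country 1's expected payoff from Swerve is 17q + 2(1−q); from Straight it is 8q + 20(1−q).
Setting these equal: 15q + 2 = −12q + 20, so q = 2/3.

2/3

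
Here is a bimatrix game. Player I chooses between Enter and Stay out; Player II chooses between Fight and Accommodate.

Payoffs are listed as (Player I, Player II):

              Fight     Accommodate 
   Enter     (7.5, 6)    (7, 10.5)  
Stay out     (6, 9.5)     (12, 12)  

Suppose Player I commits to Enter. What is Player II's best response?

Accommodate

Against Enter, Player II earns 6 from Fight and 10.5 from Accommodate.
So Accommodate is the best response.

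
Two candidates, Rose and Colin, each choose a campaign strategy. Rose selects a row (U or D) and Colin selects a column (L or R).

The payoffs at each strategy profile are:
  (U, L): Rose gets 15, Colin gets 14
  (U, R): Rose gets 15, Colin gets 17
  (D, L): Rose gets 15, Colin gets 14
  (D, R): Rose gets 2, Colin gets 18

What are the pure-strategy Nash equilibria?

(U, R)

(U, L): Colin prefers R (17 > 14) — not an equilibrium.
(U, R): Rose gets 15 ≥ 2 from D, and Colin gets 17 ≥ 14 from L — Nash equilibrium.
(D, L): Colin prefers R (18 > 14) — not an equilibrium.
(D, R): Rose prefers U (15 > 2) — not an equilibrium.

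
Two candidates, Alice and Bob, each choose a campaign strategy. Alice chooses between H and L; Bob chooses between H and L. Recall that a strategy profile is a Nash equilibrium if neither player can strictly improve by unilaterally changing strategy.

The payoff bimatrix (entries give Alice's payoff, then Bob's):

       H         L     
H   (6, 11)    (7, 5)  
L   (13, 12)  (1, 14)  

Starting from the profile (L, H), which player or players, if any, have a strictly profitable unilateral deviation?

Bob

Alice at (L, H) earns 13; deviating to H yields 6 — not better.
Bob earns 12; deviating to L yields 14 — a strict improvement.
Only Bob has a strictly profitable deviation.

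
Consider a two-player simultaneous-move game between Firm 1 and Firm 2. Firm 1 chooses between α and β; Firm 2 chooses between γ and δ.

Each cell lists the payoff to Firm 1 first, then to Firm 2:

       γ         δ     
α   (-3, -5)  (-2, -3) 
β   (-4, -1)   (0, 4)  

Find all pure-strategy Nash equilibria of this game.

(α, γ): Firm 2 prefers δ (-3 > -5) — not an equilibrium.
(α, δ): Firm 1 prefers β (0 > -2) — not an equilibrium.
(β, γ): Firm 1 prefers α (-3 > -4); Firm 2 prefers δ (4 > -1) — not an equilibrium.
(β, δ): Firm 1 gets 0 ≥ -2 from α, and Firm 2 gets 4 ≥ -1 from γ — Nash equilibrium.

(β, δ)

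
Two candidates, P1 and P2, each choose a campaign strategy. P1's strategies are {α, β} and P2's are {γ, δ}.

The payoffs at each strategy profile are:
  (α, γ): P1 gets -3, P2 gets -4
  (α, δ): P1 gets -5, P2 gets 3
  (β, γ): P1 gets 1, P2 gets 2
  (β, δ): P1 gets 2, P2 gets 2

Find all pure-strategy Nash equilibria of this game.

(α, γ): P1 prefers β (1 > -3); P2 prefers δ (3 > -4) — not an equilibrium.
(α, δ): P1 prefers β (2 > -5) — not an equilibrium.
(β, γ): P1 gets 1 ≥ -3 from α, and P2 gets 2 ≥ 2 from δ — Nash equilibrium.
(β, δ): P1 gets 2 ≥ -5 from α, and P2 gets 2 ≥ 2 from γ — Nash equilibrium.

(β, γ) and (β, δ)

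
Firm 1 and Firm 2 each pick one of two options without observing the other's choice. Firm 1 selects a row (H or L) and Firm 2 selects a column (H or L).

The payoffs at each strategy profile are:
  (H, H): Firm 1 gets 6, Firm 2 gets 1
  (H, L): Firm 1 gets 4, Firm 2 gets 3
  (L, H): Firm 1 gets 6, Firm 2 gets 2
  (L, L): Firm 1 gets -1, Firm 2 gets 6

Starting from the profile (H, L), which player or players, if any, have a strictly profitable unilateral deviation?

Firm 1 at (H, L) earns 4; deviating to L yields -1 — not better.
Firm 2 earns 3; deviating to H yields 1 — not better.
Neither player can strictly improve; the profile is a Nash equilibrium.

Neither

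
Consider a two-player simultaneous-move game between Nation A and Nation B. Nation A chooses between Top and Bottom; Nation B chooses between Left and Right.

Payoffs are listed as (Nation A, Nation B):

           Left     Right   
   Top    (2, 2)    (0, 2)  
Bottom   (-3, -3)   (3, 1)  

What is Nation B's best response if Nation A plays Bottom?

Against Bottom, Nation B earns -3 from Left and 1 from Right.
So Right is the best response.

Right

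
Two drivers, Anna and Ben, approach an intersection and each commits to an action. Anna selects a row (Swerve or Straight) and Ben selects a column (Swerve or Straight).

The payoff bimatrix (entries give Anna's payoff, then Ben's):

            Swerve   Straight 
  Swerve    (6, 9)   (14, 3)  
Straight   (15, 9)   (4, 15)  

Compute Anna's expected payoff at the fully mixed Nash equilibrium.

First find y, the probability Ben plays Swerve, from Anna's indifference between Swerve and Straight: 6y + 14(1−y) = 15y + 4(1−y), giving y = 10/19.
Since Anna is indifferent in equilibrium, Anna's expected payoff equals the payoff from either row against (10/19, 9/19). Using Swerve: 6(10/19) + 14(9/19) = 186/19.

186/19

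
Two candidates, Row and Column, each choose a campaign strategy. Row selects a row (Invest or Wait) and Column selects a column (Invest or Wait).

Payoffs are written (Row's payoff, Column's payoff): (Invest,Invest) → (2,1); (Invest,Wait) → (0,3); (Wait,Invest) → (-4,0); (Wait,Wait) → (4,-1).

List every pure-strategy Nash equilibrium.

(Invest, Invest): Column prefers Wait (3 > 1) — not an equilibrium.
(Invest, Wait): Row prefers Wait (4 > 0) — not an equilibrium.
(Wait, Invest): Row prefers Invest (2 > -4) — not an equilibrium.
(Wait, Wait): Column prefers Invest (0 > -1) — not an equilibrium.

none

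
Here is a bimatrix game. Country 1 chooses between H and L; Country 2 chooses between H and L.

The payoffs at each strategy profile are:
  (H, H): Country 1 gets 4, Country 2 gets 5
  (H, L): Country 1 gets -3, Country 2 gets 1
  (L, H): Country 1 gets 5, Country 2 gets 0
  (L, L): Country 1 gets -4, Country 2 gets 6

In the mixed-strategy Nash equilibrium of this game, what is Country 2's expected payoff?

First find p, the probability Country 1 plays H, from Country 2's indifference between H and L: 5p = p + 6(1−p), giving p = 3/5.
Since Country 2 is indifferent in equilibrium, Country 2's expected payoff equals the payoff from either column against (3/5, 2/5). Using H: 5(3/5) = 3.

3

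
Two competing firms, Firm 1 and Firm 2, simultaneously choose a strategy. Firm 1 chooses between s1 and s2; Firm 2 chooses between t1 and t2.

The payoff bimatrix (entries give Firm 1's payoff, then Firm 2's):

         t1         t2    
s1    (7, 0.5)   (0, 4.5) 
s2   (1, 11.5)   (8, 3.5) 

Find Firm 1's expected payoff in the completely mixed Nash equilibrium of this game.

First find q, the probability Firm 2 plays t1, from Firm 1's indifference between s1 and s2: 7q = q + 8(1−q), giving q = 4/7.
Since Firm 1 is indifferent in equilibrium, Firm 1's expected payoff equals the payoff from either row against (4/7, 3/7). Using s1: 7(4/7) = 4.

4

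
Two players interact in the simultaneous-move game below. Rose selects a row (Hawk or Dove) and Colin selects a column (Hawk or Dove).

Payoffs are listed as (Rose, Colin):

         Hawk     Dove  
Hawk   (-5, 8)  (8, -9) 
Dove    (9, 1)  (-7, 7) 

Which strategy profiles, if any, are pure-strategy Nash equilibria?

(Hawk, Hawk): Rose prefers Dove (9 > -5) — not an equilibrium.
(Hawk, Dove): Colin prefers Hawk (8 > -9) — not an equilibrium.
(Dove, Hawk): Colin prefers Dove (7 > 1) — not an equilibrium.
(Dove, Dove): Rose prefers Hawk (8 > -7) — not an equilibrium.

none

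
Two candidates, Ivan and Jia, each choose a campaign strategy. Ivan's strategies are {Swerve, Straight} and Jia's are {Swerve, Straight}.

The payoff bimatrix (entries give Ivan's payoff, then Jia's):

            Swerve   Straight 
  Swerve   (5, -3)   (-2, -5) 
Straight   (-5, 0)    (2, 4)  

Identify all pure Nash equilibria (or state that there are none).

(Swerve, Swerve) and (Straight, Straight)

(Swerve, Swerve): Ivan gets 5 ≥ -5 from Straight, and Jia gets -3 ≥ -5 from Straight — Nash equilibrium.
(Swerve, Straight): Ivan prefers Straight (2 > -2); Jia prefers Swerve (-3 > -5) — not an equilibrium.
(Straight, Swerve): Ivan prefers Swerve (5 > -5); Jia prefers Straight (4 > 0) — not an equilibrium.
(Straight, Straight): Ivan gets 2 ≥ -2 from Swerve, and Jia gets 4 ≥ 0 from Swerve — Nash equilibrium.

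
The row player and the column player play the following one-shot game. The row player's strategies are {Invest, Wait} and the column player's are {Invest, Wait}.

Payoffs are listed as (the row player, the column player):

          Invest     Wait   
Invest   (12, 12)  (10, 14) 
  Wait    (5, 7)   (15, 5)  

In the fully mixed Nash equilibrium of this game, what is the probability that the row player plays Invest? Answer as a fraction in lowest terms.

Let p be the probability that the row player plays Invest. In a completely mixed equilibrium, the column player must be indifferent between Invest and Wait.
The column player's expected payoff from Invest is 12p + 7(1−p); from Wait it is 14p + 5(1−p).
Setting these equal: 5p + 7 = 9p + 5, so p = 1/2.

1/2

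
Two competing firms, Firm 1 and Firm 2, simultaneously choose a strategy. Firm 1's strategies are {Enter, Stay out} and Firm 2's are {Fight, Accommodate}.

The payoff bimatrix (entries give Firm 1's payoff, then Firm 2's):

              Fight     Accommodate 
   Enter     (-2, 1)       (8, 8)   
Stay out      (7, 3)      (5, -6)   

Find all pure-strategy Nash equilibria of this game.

(Enter, Fight): Firm 1 prefers Stay out (7 > -2); Firm 2 prefers Accommodate (8 > 1) — not an equilibrium.
(Enter, Accommodate): Firm 1 gets 8 ≥ 5 from Stay out, and Firm 2 gets 8 ≥ 1 from Fight — Nash equilibrium.
(Stay out, Fight): Firm 1 gets 7 ≥ -2 from Enter, and Firm 2 gets 3 ≥ -6 from Accommodate — Nash equilibrium.
(Stay out, Accommodate): Firm 1 prefers Enter (8 > 5); Firm 2 prefers Fight (3 > -6) — not an equilibrium.

(Enter, Accommodate) and (Stay out, Fight)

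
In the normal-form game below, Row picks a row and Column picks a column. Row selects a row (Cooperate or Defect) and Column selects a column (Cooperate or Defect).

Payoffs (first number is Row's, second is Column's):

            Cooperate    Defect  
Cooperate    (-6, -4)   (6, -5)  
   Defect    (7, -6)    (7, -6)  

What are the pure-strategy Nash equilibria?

(Cooperate, Cooperate): Row prefers Defect (7 > -6) — not an equilibrium.
(Cooperate, Defect): Row prefers Defect (7 > 6); Column prefers Cooperate (-4 > -5) — not an equilibrium.
(Defect, Cooperate): Row gets 7 ≥ -6 from Cooperate, and Column gets -6 ≥ -6 from Defect — Nash equilibrium.
(Defect, Defect): Row gets 7 ≥ 6 from Cooperate, and Column gets -6 ≥ -6 from Cooperate — Nash equilibrium.

(Defect, Cooperate) and (Defect, Defect)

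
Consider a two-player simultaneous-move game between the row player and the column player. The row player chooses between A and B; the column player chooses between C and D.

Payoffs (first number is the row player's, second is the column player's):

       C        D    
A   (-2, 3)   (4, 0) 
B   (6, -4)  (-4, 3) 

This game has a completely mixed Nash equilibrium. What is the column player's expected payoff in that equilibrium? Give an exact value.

First find p, the probability the row player plays A, from the column player's indifference between C and D: 3p − 4(1−p) = 3(1−p), giving p = 7/10.
Since the column player is indifferent in equilibrium, the column player's expected payoff equals the payoff from either column against (7/10, 3/10). Using C: 3(7/10) − 4(3/10) = 9/10.

9/10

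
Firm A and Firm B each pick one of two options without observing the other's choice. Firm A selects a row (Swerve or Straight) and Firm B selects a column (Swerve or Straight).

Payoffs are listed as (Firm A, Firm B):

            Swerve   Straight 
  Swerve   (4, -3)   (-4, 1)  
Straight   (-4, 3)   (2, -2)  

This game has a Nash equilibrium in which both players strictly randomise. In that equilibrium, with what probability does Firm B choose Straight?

4/7

Let y be the probability that Firm B plays Swerve. In a completely mixed equilibrium, Firm A must be indifferent between Swerve and Straight.
Firm A's expected payoff from Swerve is 4y − 4(1−y); from Straight it is −4y + 2(1−y).
Setting these equal: 8y − 4 = −6y + 2, so y = 3/7.
Therefore Firm B plays Straight with probability 1 − 3/7 = 4/7.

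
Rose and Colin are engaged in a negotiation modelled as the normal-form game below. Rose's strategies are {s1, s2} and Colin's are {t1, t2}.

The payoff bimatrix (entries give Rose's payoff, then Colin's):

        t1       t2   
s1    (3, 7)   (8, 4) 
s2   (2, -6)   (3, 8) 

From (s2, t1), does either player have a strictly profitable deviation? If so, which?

Rose at (s2, t1) earns 2; deviating to s1 yields 3 — a strict improvement.
Colin earns -6; deviating to t2 yields 8 — a strict improvement.
Both Rose and Colin have strictly profitable deviations.

Both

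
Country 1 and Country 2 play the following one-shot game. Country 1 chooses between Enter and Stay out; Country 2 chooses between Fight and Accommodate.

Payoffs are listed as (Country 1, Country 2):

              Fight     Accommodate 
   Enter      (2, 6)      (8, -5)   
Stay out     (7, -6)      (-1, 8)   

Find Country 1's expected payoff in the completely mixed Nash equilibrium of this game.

First find y, the probability Country 2 plays Fight, from Country 1's indifference between Enter and Stay out: 2y + 8(1−y) = 7y − (1−y), giving y = 9/14.
Since Country 1 is indifferent in equilibrium, Country 1's expected payoff equals the payoff from either row against (9/14, 5/14). Using Enter: 2(9/14) + 8(5/14) = 29/7.

29/7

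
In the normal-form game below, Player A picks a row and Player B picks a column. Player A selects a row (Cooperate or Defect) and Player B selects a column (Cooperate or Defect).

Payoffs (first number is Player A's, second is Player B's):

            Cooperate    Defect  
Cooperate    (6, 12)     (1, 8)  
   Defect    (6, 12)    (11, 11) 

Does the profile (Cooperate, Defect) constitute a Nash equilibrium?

At (Cooperate, Defect), Player A earns 1; switching to Defect would give 11, so Player A would deviate.
Player B earns 8; switching to Cooperate would give 12, so Player B would deviate.
Since at least one player can profitably deviate, this is not a Nash equilibrium.

No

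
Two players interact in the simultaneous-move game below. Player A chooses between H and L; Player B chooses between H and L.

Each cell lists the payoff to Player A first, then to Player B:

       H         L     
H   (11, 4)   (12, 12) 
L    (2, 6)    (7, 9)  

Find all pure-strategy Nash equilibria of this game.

(H, L)

(H, H): Player B prefers L (12 > 4) — not an equilibrium.
(H, L): Player A gets 12 ≥ 7 from L, and Player B gets 12 ≥ 4 from H — Nash equilibrium.
(L, H): Player A prefers H (11 > 2); Player B prefers L (9 > 6) — not an equilibrium.
(L, L): Player A prefers H (12 > 7) — not an equilibrium.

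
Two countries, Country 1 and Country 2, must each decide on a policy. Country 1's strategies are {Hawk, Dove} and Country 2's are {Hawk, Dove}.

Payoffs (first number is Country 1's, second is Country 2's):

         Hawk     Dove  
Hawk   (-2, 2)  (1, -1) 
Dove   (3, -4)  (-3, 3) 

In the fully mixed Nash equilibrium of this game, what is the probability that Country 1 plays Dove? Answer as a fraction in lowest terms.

Let p be the probability that Country 1 plays Hawk. In a completely mixed equilibrium, Country 2 must be indifferent between Hawk and Dove.
Country 2's expected payoff from Hawk is 2p − 4(1−p); from Dove it is −p + 3(1−p).
Setting these equal: 6p − 4 = −4p + 3, so p = 7/10.
Therefore Country 1 plays Dove with probability 1 − 7/10 = 3/10.

3/10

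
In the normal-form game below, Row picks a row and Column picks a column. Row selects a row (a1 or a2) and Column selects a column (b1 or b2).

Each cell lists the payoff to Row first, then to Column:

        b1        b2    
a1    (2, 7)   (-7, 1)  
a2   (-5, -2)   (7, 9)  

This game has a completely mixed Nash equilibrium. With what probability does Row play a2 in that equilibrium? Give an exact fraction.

6/17

Let p be the probability that Row plays a1. In a completely mixed equilibrium, Column must be indifferent between b1 and b2.
Column's expected payoff from b1 is 7p − 2(1−p); from b2 it is p + 9(1−p).
Setting these equal: 9p − 2 = −8p + 9, so p = 11/17.
Therefore Row plays a2 with probability 1 − 11/17 = 6/17.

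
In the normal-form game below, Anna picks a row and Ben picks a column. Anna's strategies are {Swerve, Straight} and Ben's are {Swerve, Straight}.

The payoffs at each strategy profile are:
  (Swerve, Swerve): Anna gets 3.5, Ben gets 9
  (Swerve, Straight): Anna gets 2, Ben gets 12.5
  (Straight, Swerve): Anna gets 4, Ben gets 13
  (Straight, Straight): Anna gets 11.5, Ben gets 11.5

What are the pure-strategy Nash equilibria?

(Swerve, Swerve): Anna prefers Straight (4 > 3.5); Ben prefers Straight (12.5 > 9) — not an equilibrium.
(Swerve, Straight): Anna prefers Straight (11.5 > 2) — not an equilibrium.
(Straight, Swerve): Anna gets 4 ≥ 3.5 from Swerve, and Ben gets 13 ≥ 11.5 from Straight — Nash equilibrium.
(Straight, Straight): Ben prefers Swerve (13 > 11.5) — not an equilibrium.

(Straight, Swerve)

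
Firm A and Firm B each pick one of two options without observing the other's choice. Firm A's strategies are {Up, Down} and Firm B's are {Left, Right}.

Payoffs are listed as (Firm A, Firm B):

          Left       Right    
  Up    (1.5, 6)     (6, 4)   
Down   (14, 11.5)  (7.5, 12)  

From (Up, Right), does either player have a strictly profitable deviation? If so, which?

Firm A at (Up, Right) earns 6; deviating to Down yields 7.5 — a strict improvement.
Firm B earns 4; deviating to Left yields 6 — a strict improvement.
Both Firm A and Firm B have strictly profitable deviations.

Both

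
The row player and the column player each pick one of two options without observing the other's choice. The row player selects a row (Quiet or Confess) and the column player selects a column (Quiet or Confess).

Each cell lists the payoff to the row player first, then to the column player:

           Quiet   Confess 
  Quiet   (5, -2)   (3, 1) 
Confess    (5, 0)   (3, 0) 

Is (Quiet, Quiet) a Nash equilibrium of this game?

At (Quiet, Quiet), the row player earns 5; switching to Confess would give 5, so the row player has no profitable deviation.
The column player earns -2; switching to Confess would give 1, so the column player would deviate.
Since at least one player can profitably deviate, this is not a Nash equilibrium.

No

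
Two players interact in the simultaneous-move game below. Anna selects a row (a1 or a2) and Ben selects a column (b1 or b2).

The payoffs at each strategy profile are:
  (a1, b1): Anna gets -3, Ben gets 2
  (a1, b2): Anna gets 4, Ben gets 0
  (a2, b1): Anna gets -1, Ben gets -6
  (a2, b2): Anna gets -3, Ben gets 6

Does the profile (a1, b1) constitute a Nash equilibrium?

No

At (a1, b1), Anna earns -3; switching to a2 would give -1, so Anna would deviate.
Ben earns 2; switching to b2 would give 0, so Ben has no profitable deviation.
Since at least one player can profitably deviate, this is not a Nash equilibrium.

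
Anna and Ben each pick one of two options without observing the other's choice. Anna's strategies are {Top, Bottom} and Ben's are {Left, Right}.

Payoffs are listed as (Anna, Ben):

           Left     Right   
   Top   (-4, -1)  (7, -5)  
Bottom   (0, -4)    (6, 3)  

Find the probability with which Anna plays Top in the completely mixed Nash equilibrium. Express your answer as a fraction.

7/11

Let p be the probability that Anna plays Top. In a completely mixed equilibrium, Ben must be indifferent between Left and Right.
Ben's expected payoff from Left is −p − 4(1−p); from Right it is −5p + 3(1−p).
Setting these equal: 3p − 4 = −8p + 3, so p = 7/11.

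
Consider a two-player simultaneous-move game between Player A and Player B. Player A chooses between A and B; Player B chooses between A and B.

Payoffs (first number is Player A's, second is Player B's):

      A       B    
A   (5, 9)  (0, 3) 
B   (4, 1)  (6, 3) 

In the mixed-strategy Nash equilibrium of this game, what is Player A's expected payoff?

30/7

First find q, the probability Player B plays A, from Player A's indifference between A and B: 5q = 4q + 6(1−q), giving q = 6/7.
Since Player A is indifferent in equilibrium, Player A's expected payoff equals the payoff from either row against (6/7, 1/7). Using A: 5(6/7) = 30/7.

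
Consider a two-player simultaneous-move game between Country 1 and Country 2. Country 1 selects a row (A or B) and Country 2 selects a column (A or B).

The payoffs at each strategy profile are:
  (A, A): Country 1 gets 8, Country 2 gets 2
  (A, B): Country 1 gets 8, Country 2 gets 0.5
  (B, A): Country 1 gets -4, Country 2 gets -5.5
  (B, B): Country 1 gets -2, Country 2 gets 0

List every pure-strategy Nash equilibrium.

(A, A)

(A, A): Country 1 gets 8 ≥ -4 from B, and Country 2 gets 2 ≥ 0.5 from B — Nash equilibrium.
(A, B): Country 2 prefers A (2 > 0.5) — not an equilibrium.
(B, A): Country 1 prefers A (8 > -4); Country 2 prefers B (0 > -5.5) — not an equilibrium.
(B, B): Country 1 prefers A (8 > -2) — not an equilibrium.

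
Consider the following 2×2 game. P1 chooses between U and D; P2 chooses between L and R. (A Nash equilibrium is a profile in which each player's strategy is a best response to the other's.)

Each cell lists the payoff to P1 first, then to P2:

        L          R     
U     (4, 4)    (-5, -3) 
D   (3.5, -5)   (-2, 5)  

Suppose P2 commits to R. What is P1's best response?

D

Against R, P1 earns -5 from U and -2 from D.
So D is the best response.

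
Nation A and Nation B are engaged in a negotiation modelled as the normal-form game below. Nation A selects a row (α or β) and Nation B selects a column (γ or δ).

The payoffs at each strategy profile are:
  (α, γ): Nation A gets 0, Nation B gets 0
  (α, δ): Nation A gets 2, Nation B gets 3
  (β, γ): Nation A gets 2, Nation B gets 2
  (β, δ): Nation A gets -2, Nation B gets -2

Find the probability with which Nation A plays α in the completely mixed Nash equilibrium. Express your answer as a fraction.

Let r be the probability that Nation A plays α. In a completely mixed equilibrium, Nation B must be indifferent between γ and δ.
Nation B's expected payoff from γ is 2(1−r); from δ it is 3r − 2(1−r).
Setting these equal: −2r + 2 = 5r − 2, so r = 4/7.

4/7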